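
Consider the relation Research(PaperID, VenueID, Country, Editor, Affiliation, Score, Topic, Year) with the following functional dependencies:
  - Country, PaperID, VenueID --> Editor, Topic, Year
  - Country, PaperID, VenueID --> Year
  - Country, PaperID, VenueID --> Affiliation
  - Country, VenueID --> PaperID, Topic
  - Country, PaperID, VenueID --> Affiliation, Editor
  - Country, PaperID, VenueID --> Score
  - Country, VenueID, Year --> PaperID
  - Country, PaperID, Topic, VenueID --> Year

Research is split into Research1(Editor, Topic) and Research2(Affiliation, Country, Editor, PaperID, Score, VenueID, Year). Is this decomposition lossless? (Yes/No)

No

The shared attributes are {Editor} and {Editor}⁺ = {Editor}.
Neither Research1 nor Research2 is contained in that closure, so the decomposition is lossy.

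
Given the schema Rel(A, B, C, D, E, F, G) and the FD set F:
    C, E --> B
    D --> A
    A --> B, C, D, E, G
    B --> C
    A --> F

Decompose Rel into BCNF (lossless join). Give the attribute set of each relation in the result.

{A, C, D, E, F, G}; {B, C}; {B, E}

Candidate keys of the original relation: {A}, {D}.
{A, B, C, D, E, F, G}: {C, E} determines {B, C, E} here but is not a superkey — split on C, E --> B, giving {B, C, E} and {A, C, D, E, F, G}.
{B, C, E}: {B} determines {B, C} here but is not a superkey — split on B --> C, giving {B, C} and {B, E}.
{B, C}: every determinant is a superkey — BCNF.
{B, E}: every determinant is a superkey — BCNF.
{A, C, D, E, F, G}: every determinant is a superkey — BCNF.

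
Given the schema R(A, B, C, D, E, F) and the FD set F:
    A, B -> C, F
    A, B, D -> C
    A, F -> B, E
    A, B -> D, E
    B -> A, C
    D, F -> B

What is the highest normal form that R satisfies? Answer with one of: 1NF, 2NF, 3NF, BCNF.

Candidate keys: {A, F}, {B}, {D, F}. Prime attributes: {A, B, D, F}.
Every FD has a superkey on the left, so the relation is in BCNF.

BCNF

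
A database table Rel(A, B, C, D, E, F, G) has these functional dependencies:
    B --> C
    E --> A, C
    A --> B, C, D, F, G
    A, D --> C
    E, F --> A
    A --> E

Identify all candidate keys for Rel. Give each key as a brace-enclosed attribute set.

{A}, {E}

Closure of {A} is {A, B, C, D, E, F, G}, the whole schema; {A} is a candidate key.
Closure of {E} is {A, B, C, D, E, F, G}, the whole schema; {E} is a candidate key.
These are minimal and exhaustive — every other superkey contains one of them.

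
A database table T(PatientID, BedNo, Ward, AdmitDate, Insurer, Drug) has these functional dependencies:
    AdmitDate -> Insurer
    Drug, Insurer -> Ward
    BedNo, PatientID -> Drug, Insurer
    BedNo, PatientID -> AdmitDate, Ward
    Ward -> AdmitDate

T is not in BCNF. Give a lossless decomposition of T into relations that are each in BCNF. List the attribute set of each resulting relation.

Candidate key of the original relation: {BedNo, PatientID}.
In {AdmitDate, BedNo, Drug, Insurer, PatientID, Ward}, {AdmitDate} is not a superkey ({AdmitDate}⁺ restricted to this set is {AdmitDate, Insurer}), so split on AdmitDate -> Insurer into {AdmitDate, Insurer} and {AdmitDate, BedNo, Drug, PatientID, Ward}.
{AdmitDate, Insurer} has no BCNF violation.
In {AdmitDate, BedNo, Drug, PatientID, Ward}, {Ward} is not a superkey ({Ward}⁺ restricted to this set is {AdmitDate, Ward}), so split on Ward -> AdmitDate into {AdmitDate, Ward} and {BedNo, Drug, PatientID, Ward}.
{AdmitDate, Ward} has no BCNF violation.
{BedNo, Drug, PatientID, Ward} has no BCNF violation.

{AdmitDate, Insurer}; {AdmitDate, Ward}; {BedNo, Drug, PatientID, Ward}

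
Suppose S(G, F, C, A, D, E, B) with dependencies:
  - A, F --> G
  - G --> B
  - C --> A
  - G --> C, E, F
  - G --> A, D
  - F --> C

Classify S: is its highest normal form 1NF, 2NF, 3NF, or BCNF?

2NF

Candidate keys: {F}, {G}. Prime attributes: {F, G}.
For C --> A we have {C}⁺ = {A, C}; {C} is not a superkey, so BCNF fails.
C --> A determines the non-prime attribute {A} from a non-superkey — 3NF is violated.
Every candidate key is a single attribute, so no partial dependency is possible; 2NF holds.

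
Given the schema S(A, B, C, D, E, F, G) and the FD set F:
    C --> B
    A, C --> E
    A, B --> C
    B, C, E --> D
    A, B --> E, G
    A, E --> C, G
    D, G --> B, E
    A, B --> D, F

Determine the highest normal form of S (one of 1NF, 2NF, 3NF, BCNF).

Candidate keys: {A, B}, {A, C}, {A, D, G}, {A, E}. Prime attributes: {A, B, C, D, E, G}.
For C --> B we have {C}⁺ = {B, C}; {C} is not a superkey, so BCNF fails.
But every attribute on its right side ({B}) is prime, and the same holds for every other non-superkey FD, so 3NF still holds.

3NF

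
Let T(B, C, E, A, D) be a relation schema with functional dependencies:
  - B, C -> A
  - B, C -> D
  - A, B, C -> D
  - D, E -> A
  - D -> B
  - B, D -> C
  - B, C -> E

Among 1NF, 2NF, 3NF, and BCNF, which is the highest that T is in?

BCNF

Candidate keys: {B, C}, {D}. Prime attributes: {B, C, D}.
Each dependency's left side is a superkey — BCNF holds.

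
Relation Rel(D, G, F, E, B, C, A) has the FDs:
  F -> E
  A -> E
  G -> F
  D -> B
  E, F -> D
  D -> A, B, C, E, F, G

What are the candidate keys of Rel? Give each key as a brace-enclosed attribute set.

{D}, {F}, {G}

{D}⁺ = {A, B, C, D, E, F, G} — all of the relation — so {D} is a candidate key.
{F}⁺ = {A, B, C, D, E, F, G} — all of the relation — so {F} is a candidate key.
{G}⁺ = {A, B, C, D, E, F, G} — all of the relation — so {G} is a candidate key.
No proper subset of any of these is a key, and no other minimal superkey exists.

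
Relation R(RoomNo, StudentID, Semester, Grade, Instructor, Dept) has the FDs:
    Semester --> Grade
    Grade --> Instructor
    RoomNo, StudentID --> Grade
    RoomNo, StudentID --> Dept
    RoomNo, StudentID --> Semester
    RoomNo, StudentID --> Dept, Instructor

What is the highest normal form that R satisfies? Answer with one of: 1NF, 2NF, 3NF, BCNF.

Candidate key: {RoomNo, StudentID}. Prime attributes: {RoomNo, StudentID}.
Semester --> Grade breaks BCNF: {Semester}⁺ = {Grade, Instructor, Semester}, so {Semester} is not a superkey.
Semester --> Grade has non-prime {Grade} on the right and a non-superkey on the left, so 3NF fails.
No proper subset of a key has a non-prime attribute in its closure, so there is no partial dependency; 2NF holds.

2NF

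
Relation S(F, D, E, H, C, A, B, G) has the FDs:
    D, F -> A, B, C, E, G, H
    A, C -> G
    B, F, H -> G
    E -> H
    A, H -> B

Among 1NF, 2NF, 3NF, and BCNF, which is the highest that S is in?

2NF

Candidate key: {D, F}. Prime attributes: {D, F}.
A, C -> G breaks BCNF: {A, C}⁺ = {A, C, G}, so {A, C} is not a superkey.
A, C -> G determines the non-prime attribute {G} from a non-superkey — 3NF is violated.
Checking every proper subset of each key, none determines a non-prime attribute — 2NF is satisfied.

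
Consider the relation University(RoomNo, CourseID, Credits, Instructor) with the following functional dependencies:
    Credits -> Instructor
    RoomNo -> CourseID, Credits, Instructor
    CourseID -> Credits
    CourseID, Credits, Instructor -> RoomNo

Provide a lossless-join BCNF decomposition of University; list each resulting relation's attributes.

{CourseID, Credits, RoomNo}; {Credits, Instructor}

Candidate keys of the original relation: {CourseID}, {RoomNo}.
In {CourseID, Credits, Instructor, RoomNo}, {Credits} is not a superkey ({Credits}⁺ restricted to this set is {Credits, Instructor}), so split on Credits -> Instructor into {Credits, Instructor} and {CourseID, Credits, RoomNo}.
{Credits, Instructor}: every determinant is a superkey — BCNF.
{CourseID, Credits, RoomNo}: every determinant is a superkey — BCNF.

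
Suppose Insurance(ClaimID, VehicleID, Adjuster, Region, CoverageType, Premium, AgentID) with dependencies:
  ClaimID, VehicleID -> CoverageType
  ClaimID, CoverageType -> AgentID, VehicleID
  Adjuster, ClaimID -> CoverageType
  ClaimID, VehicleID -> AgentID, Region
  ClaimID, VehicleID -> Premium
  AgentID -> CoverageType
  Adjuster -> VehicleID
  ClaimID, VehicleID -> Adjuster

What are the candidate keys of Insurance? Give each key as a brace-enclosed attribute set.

{Adjuster, ClaimID}, {AgentID, ClaimID}, {ClaimID, CoverageType}, {ClaimID, VehicleID}

No FD produces {ClaimID}, so it must be in every candidate key.
{Adjuster, ClaimID}⁺ = {Adjuster, AgentID, ClaimID, CoverageType, Premium, Region, VehicleID} — all of the relation — so {Adjuster, ClaimID} is a candidate key.
{AgentID, ClaimID}⁺ = {Adjuster, AgentID, ClaimID, CoverageType, Premium, Region, VehicleID} — all of the relation — so {AgentID, ClaimID} is a candidate key.
{ClaimID, CoverageType}⁺ = {Adjuster, AgentID, ClaimID, CoverageType, Premium, Region, VehicleID} — all of the relation — so {ClaimID, CoverageType} is a candidate key.
{ClaimID, VehicleID}⁺ = {Adjuster, AgentID, ClaimID, CoverageType, Premium, Region, VehicleID} — all of the relation — so {ClaimID, VehicleID} is a candidate key.
Any other superkey properly contains one of these, so there are no further candidate keys.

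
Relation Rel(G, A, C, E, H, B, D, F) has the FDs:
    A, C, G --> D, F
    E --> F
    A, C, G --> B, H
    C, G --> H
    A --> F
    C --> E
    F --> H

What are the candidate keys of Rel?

{A, C, G} never appear on the right of any FD, so every key must include all of them.
Closure of {A, C, G} is {A, B, C, D, E, F, G, H}, the whole schema; {A, C, G} is a candidate key.
No smaller or unrelated set reaches every attribute, so there are no other keys.

{A, C, G}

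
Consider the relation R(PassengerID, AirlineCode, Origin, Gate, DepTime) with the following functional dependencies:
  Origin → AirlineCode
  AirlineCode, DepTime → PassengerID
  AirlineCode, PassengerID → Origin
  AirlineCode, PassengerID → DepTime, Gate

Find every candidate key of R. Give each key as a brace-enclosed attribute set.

{AirlineCode, DepTime}, {AirlineCode, PassengerID}, {DepTime, Origin}, {Origin, PassengerID}

{AirlineCode, DepTime} is a candidate key since {AirlineCode, DepTime}⁺ = {AirlineCode, DepTime, Gate, Origin, PassengerID} covers every attribute.
{AirlineCode, PassengerID} is a candidate key since {AirlineCode, PassengerID}⁺ = {AirlineCode, DepTime, Gate, Origin, PassengerID} covers every attribute.
{DepTime, Origin} is a candidate key since {DepTime, Origin}⁺ = {AirlineCode, DepTime, Gate, Origin, PassengerID} covers every attribute.
{Origin, PassengerID} is a candidate key since {Origin, PassengerID}⁺ = {AirlineCode, DepTime, Gate, Origin, PassengerID} covers every attribute.
These are minimal and exhaustive — every other superkey contains one of them.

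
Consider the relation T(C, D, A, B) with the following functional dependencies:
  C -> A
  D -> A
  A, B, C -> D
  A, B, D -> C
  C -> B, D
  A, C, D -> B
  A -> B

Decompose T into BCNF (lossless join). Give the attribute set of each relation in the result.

Candidate keys of the original relation: {C}, {D}.
Within {A, B, C, D}: {A}⁺ ∩ {A, B, C, D} = {A, B}, not the whole set, so A -> B violates BCNF; decompose into {A, B} and {A, C, D}.
{A, B} is in BCNF.
{A, C, D} is in BCNF.

{A, B}; {A, C, D}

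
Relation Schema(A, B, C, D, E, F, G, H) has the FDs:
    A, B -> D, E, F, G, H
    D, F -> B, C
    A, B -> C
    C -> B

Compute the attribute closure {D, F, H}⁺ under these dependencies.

Start with {D, F, H}.
D, F -> B, C applies; add {B, C} → now {B, C, D, F, H}.
No further FD applies.

{B, C, D, F, H}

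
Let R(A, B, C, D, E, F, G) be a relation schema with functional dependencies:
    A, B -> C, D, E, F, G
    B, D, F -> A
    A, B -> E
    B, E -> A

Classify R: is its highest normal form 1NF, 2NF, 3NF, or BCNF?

BCNF

Candidate keys: {A, B}, {B, D, F}, {B, E}. Prime attributes: {A, B, D, E, F}.
Every FD has a superkey on the left, so the relation is in BCNF.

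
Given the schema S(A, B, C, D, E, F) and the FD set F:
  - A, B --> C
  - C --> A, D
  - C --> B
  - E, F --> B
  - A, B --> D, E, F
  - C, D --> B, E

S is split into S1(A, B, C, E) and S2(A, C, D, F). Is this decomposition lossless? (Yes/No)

Yes

S1 ∩ S2 = {A, C}; its closure under F is {A, B, C, D, E, F}.
This includes all of S1, so the common attributes are a superkey of S1 — the join is lossless.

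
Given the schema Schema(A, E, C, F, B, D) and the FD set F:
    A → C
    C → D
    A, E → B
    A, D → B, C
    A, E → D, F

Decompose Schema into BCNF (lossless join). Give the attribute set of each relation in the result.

Candidate key of the original relation: {A, E}.
Within {A, B, C, D, E, F}: {A}⁺ ∩ {A, B, C, D, E, F} = {A, B, C, D}, not the whole set, so A → B, C, D violates BCNF; decompose into {A, B, C, D} and {A, E, F}.
Within {A, B, C, D}: {C}⁺ ∩ {A, B, C, D} = {C, D}, not the whole set, so C → D violates BCNF; decompose into {C, D} and {A, B, C}.
{C, D}: every determinant is a superkey — BCNF.
{A, B, C}: every determinant is a superkey — BCNF.
{A, E, F}: every determinant is a superkey — BCNF.

{A, B, C}; {A, E, F}; {C, D}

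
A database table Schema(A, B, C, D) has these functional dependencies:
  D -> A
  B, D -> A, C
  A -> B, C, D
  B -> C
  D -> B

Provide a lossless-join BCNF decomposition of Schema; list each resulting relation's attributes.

{A, B, D}; {B, C}

Candidate keys of the original relation: {A}, {D}.
Within {A, B, C, D}: {B}⁺ ∩ {A, B, C, D} = {B, C}, not the whole set, so B -> C violates BCNF; decompose into {B, C} and {A, B, D}.
{B, C} has no BCNF violation.
{A, B, D} has no BCNF violation.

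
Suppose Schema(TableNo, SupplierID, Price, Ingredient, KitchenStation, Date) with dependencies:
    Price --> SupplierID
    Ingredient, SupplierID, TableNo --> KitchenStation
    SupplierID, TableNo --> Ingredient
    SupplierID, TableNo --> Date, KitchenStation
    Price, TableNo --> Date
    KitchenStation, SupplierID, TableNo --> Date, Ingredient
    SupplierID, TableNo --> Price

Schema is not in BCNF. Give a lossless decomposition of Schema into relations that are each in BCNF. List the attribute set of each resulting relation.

{Date, Ingredient, KitchenStation, Price, TableNo}; {Price, SupplierID}

Candidate keys of the original relation: {Price, TableNo}, {SupplierID, TableNo}.
Within {Date, Ingredient, KitchenStation, Price, SupplierID, TableNo}: {Price}⁺ ∩ {Date, Ingredient, KitchenStation, Price, SupplierID, TableNo} = {Price, SupplierID}, not the whole set, so Price --> SupplierID violates BCNF; decompose into {Price, SupplierID} and {Date, Ingredient, KitchenStation, Price, TableNo}.
{Price, SupplierID} is in BCNF.
{Date, Ingredient, KitchenStation, Price, TableNo} is in BCNF.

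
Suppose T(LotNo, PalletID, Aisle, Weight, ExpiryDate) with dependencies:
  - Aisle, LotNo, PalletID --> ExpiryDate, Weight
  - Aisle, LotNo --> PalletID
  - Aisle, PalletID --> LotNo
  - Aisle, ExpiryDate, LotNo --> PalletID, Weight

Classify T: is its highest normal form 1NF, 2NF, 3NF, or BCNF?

BCNF

Candidate keys: {Aisle, LotNo}, {Aisle, PalletID}. Prime attributes: {Aisle, LotNo, PalletID}.
Each dependency's left side is a superkey — BCNF holds.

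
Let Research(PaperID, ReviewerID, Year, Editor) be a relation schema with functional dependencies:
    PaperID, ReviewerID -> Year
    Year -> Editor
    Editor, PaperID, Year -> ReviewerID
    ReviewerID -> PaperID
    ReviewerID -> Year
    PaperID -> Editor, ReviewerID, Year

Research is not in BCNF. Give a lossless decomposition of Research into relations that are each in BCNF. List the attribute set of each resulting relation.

Candidate keys of the original relation: {PaperID}, {ReviewerID}.
In {Editor, PaperID, ReviewerID, Year}, {Year} is not a superkey ({Year}⁺ restricted to this set is {Editor, Year}), so split on Year -> Editor into {Editor, Year} and {PaperID, ReviewerID, Year}.
{Editor, Year} has no BCNF violation.
{PaperID, ReviewerID, Year} has no BCNF violation.

{Editor, Year}; {PaperID, ReviewerID, Year}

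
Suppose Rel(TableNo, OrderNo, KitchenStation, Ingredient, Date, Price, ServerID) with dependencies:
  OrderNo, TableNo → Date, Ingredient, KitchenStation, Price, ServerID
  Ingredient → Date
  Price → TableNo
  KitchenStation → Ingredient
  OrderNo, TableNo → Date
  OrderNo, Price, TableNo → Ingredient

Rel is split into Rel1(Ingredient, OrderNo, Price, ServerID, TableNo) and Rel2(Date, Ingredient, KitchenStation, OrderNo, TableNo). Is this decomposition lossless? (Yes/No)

The shared attributes are {Ingredient, OrderNo, TableNo} and {Ingredient, OrderNo, TableNo}⁺ = {Date, Ingredient, KitchenStation, OrderNo, Price, ServerID, TableNo}.
This includes all of Rel1, so the common attributes are a superkey of Rel1 — the join is lossless.

Yes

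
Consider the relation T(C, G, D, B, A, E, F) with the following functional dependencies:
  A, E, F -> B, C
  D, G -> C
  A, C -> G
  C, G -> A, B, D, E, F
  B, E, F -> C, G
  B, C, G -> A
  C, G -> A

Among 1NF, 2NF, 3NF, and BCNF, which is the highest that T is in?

BCNF

Candidate keys: {A, C}, {A, E, F}, {B, E, F}, {C, G}, {D, G}. Prime attributes: {A, B, C, D, E, F, G}.
Each dependency's left side is a superkey — BCNF holds.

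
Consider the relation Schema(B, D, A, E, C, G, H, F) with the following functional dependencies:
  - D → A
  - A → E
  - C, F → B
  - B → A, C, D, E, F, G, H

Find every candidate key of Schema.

{B}⁺ = {A, B, C, D, E, F, G, H}, which is every attribute, so {B} is a candidate key.
{C, F}⁺ = {A, B, C, D, E, F, G, H}, which is every attribute, so {C, F} is a candidate key.
No proper subset of any of these is a key, and no other minimal superkey exists.

{B}, {C, F}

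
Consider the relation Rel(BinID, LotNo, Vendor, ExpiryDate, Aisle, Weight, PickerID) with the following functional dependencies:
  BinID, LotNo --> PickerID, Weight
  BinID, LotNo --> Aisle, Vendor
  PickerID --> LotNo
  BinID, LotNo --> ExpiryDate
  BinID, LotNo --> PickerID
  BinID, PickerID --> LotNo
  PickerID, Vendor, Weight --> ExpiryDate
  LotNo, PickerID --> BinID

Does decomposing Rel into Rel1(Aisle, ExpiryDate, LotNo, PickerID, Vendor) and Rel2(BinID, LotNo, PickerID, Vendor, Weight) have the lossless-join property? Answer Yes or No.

Yes

The shared attributes are {LotNo, PickerID, Vendor} and {LotNo, PickerID, Vendor}⁺ = {Aisle, BinID, ExpiryDate, LotNo, PickerID, Vendor, Weight}.
Rel1 is contained in that closure, so Rel1 ∩ Rel2 --> Rel1 holds and the join is lossless.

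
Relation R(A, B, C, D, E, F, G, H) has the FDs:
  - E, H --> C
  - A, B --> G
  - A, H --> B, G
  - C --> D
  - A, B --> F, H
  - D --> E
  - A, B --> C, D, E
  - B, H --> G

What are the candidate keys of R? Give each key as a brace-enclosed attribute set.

{A, B}, {A, H}

No FD produces {A}, so it must be in every candidate key.
{A, B}⁺ = {A, B, C, D, E, F, G, H}, which is every attribute, so {A, B} is a candidate key.
{A, H}⁺ = {A, B, C, D, E, F, G, H}, which is every attribute, so {A, H} is a candidate key.
No proper subset of any of these is a key, and no other minimal superkey exists.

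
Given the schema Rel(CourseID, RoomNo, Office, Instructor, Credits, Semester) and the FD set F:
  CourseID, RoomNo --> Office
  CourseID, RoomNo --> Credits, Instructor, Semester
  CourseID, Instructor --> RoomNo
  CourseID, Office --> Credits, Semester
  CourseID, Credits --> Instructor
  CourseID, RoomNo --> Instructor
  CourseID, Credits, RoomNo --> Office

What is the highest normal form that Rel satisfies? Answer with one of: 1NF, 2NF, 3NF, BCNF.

Candidate keys: {CourseID, Credits}, {CourseID, Instructor}, {CourseID, Office}, {CourseID, RoomNo}. Prime attributes: {CourseID, Credits, Instructor, Office, RoomNo}.
Each dependency's left side is a superkey — BCNF holds.

BCNF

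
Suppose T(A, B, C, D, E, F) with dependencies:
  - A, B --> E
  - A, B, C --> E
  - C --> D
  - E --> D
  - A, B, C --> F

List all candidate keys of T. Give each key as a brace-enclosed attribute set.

{A, B, C}

Attributes never on any right-hand side: {A, B, C} — every candidate key must contain all of them.
{A, B, C}⁺ = {A, B, C, D, E, F}, which is every attribute, so {A, B, C} is a candidate key.
No other minimal set has full closure, so this is the only candidate key.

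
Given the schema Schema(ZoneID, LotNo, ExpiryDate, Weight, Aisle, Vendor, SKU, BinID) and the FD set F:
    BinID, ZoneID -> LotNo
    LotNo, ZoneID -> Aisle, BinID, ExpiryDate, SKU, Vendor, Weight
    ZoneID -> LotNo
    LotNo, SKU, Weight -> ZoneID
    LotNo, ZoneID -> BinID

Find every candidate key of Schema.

{ZoneID} is a candidate key since {ZoneID}⁺ = {Aisle, BinID, ExpiryDate, LotNo, SKU, Vendor, Weight, ZoneID} covers every attribute.
{LotNo, SKU, Weight} is a candidate key since {LotNo, SKU, Weight}⁺ = {Aisle, BinID, ExpiryDate, LotNo, SKU, Vendor, Weight, ZoneID} covers every attribute.
These are minimal and exhaustive — every other superkey contains one of them.

{LotNo, SKU, Weight}, {ZoneID}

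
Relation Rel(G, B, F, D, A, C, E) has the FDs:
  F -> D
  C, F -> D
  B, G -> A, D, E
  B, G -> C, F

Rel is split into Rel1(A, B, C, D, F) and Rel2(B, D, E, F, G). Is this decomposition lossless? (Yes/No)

Common attributes: {B, D, F}; their closure is {B, D, F}.
Rel1 ⊄ {B, D, F} and Rel2 ⊄ {B, D, F}, so the split is lossy.

No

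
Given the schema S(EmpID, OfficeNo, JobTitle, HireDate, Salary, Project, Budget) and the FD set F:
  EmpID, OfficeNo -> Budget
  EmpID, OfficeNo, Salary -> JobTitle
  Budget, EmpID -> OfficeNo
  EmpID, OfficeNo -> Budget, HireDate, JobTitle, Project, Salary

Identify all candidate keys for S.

No FD produces {EmpID}, so it must be in every candidate key.
{Budget, EmpID} is a candidate key since {Budget, EmpID}⁺ = {Budget, EmpID, HireDate, JobTitle, OfficeNo, Project, Salary} covers every attribute.
{EmpID, OfficeNo} is a candidate key since {EmpID, OfficeNo}⁺ = {Budget, EmpID, HireDate, JobTitle, OfficeNo, Project, Salary} covers every attribute.
No proper subset of any of these is a key, and no other minimal superkey exists.

{Budget, EmpID}, {EmpID, OfficeNo}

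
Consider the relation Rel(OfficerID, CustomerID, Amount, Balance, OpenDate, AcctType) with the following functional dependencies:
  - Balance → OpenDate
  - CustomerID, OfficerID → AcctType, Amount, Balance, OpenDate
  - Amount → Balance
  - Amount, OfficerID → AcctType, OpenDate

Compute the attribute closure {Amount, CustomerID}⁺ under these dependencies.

Start with {Amount, CustomerID}.
Amount → Balance applies; add {Balance} → now {Amount, Balance, CustomerID}.
Balance → OpenDate applies; add {OpenDate} → now {Amount, Balance, CustomerID, OpenDate}.
No further FD applies.

{Amount, Balance, CustomerID, OpenDate}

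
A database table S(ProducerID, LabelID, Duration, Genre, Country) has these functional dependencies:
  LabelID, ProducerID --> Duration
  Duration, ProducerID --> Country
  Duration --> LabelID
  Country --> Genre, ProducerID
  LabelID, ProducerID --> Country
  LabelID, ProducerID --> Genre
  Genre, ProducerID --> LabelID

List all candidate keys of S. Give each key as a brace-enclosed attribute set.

{Country}, {Duration, ProducerID}, {Genre, ProducerID}, {LabelID, ProducerID}

{Country} is a candidate key since {Country}⁺ = {Country, Duration, Genre, LabelID, ProducerID} covers every attribute.
{Duration, ProducerID} is a candidate key since {Duration, ProducerID}⁺ = {Country, Duration, Genre, LabelID, ProducerID} covers every attribute.
{Genre, ProducerID} is a candidate key since {Genre, ProducerID}⁺ = {Country, Duration, Genre, LabelID, ProducerID} covers every attribute.
{LabelID, ProducerID} is a candidate key since {LabelID, ProducerID}⁺ = {Country, Duration, Genre, LabelID, ProducerID} covers every attribute.
No proper subset of any of these is a key, and no other minimal superkey exists.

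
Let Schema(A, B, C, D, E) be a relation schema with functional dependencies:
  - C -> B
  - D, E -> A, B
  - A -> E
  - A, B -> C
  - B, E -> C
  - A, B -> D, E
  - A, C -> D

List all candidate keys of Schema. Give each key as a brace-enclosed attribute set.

{A, B}, {A, C}, {A, D}, {D, E}

Closure of {A, B} is {A, B, C, D, E}, the whole schema; {A, B} is a candidate key.
Closure of {A, C} is {A, B, C, D, E}, the whole schema; {A, C} is a candidate key.
Closure of {A, D} is {A, B, C, D, E}, the whole schema; {A, D} is a candidate key.
Closure of {D, E} is {A, B, C, D, E}, the whole schema; {D, E} is a candidate key.
No proper subset of any of these is a key, and no other minimal superkey exists.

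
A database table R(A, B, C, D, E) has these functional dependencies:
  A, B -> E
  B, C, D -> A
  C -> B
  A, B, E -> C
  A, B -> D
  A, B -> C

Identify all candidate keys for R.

{A, B}, {A, C}, {C, D}

Closure of {A, B} is {A, B, C, D, E}, the whole schema; {A, B} is a candidate key.
Closure of {A, C} is {A, B, C, D, E}, the whole schema; {A, C} is a candidate key.
Closure of {C, D} is {A, B, C, D, E}, the whole schema; {C, D} is a candidate key.
These are minimal and exhaustive — every other superkey contains one of them.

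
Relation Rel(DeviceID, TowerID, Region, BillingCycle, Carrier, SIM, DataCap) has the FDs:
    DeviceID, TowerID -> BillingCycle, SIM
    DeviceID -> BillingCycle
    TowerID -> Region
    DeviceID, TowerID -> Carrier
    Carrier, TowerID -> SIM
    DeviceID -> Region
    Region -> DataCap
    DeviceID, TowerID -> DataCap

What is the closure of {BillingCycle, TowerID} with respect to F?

{BillingCycle, DataCap, Region, TowerID}

Start with {BillingCycle, TowerID}.
TowerID -> Region applies; add {Region} → now {BillingCycle, Region, TowerID}.
Region -> DataCap applies; add {DataCap} → now {BillingCycle, DataCap, Region, TowerID}.
No further FD applies.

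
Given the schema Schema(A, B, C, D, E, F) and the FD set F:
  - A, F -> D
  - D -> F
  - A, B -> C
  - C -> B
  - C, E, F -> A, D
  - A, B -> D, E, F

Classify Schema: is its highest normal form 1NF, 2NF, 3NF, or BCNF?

Candidate keys: {A, B}, {A, C}, {C, D, E}, {C, E, F}. Prime attributes: {A, B, C, D, E, F}.
A, F -> D breaks BCNF: {A, F}⁺ = {A, D, F}, so {A, F} is not a superkey.
Its right-hand attributes {D} are all prime, as are those of every other non-superkey FD — the relation is in 3NF.

3NF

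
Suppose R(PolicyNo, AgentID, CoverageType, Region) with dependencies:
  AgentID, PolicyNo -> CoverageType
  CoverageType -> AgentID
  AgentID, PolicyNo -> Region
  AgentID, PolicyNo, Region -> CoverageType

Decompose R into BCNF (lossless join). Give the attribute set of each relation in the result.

{AgentID, CoverageType}; {CoverageType, PolicyNo, Region}

Candidate keys of the original relation: {AgentID, PolicyNo}, {CoverageType, PolicyNo}.
In {AgentID, CoverageType, PolicyNo, Region}, {CoverageType} is not a superkey ({CoverageType}⁺ restricted to this set is {AgentID, CoverageType}), so split on CoverageType -> AgentID into {AgentID, CoverageType} and {CoverageType, PolicyNo, Region}.
{AgentID, CoverageType} is in BCNF.
{CoverageType, PolicyNo, Region} is in BCNF.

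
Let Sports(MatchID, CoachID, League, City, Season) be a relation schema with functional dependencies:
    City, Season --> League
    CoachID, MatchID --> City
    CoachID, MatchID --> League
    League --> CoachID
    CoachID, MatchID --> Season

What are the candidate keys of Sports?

{MatchID} never appears on the right of any FD, so every key must include it.
{CoachID, MatchID}⁺ = {City, CoachID, League, MatchID, Season}, which is every attribute, so {CoachID, MatchID} is a candidate key.
{League, MatchID}⁺ = {City, CoachID, League, MatchID, Season}, which is every attribute, so {League, MatchID} is a candidate key.
{City, MatchID, Season}⁺ = {City, CoachID, League, MatchID, Season}, which is every attribute, so {City, MatchID, Season} is a candidate key.
These are minimal and exhaustive — every other superkey contains one of them.

{City, MatchID, Season}, {CoachID, MatchID}, {League, MatchID}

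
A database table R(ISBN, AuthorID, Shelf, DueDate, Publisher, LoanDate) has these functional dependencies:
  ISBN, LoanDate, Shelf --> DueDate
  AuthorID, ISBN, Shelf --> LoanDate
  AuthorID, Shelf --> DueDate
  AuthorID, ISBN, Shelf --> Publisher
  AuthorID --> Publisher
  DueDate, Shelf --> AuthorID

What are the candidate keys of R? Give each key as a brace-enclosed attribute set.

{AuthorID, ISBN, Shelf}, {DueDate, ISBN, Shelf}, {ISBN, LoanDate, Shelf}

Attributes never on any right-hand side: {ISBN, Shelf} — every candidate key must contain all of them.
{AuthorID, ISBN, Shelf} is a candidate key since {AuthorID, ISBN, Shelf}⁺ = {AuthorID, DueDate, ISBN, LoanDate, Publisher, Shelf} covers every attribute.
{DueDate, ISBN, Shelf} is a candidate key since {DueDate, ISBN, Shelf}⁺ = {AuthorID, DueDate, ISBN, LoanDate, Publisher, Shelf} covers every attribute.
{ISBN, LoanDate, Shelf} is a candidate key since {ISBN, LoanDate, Shelf}⁺ = {AuthorID, DueDate, ISBN, LoanDate, Publisher, Shelf} covers every attribute.
These are minimal and exhaustive — every other superkey contains one of them.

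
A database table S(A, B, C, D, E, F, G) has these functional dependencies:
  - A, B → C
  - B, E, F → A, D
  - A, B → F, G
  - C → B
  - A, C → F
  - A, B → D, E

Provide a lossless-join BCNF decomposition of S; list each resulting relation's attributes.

{A, C, D, E, F, G}; {B, C}

Candidate keys of the original relation: {A, B}, {A, C}, {B, E, F}, {C, E, F}.
Within {A, B, C, D, E, F, G}: {C}⁺ ∩ {A, B, C, D, E, F, G} = {B, C}, not the whole set, so C → B violates BCNF; decompose into {B, C} and {A, C, D, E, F, G}.
{B, C} is in BCNF.
{A, C, D, E, F, G} is in BCNF.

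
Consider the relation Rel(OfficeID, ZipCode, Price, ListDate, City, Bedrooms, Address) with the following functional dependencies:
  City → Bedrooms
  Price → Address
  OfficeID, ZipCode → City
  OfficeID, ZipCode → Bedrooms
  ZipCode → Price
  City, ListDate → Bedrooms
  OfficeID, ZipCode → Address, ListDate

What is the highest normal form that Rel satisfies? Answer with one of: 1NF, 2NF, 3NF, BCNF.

Candidate key: {OfficeID, ZipCode}. Prime attributes: {OfficeID, ZipCode}.
For City → Bedrooms we have {City}⁺ = {Bedrooms, City}; {City} is not a superkey, so BCNF fails.
City → Bedrooms determines the non-prime attribute {Bedrooms} from a non-superkey — 3NF is violated.
{ZipCode} is a proper subset of the key {OfficeID, ZipCode}, and {ZipCode}⁺ contains the non-prime attributes {Address, Price} — a partial dependency, so 2NF is violated.

1NF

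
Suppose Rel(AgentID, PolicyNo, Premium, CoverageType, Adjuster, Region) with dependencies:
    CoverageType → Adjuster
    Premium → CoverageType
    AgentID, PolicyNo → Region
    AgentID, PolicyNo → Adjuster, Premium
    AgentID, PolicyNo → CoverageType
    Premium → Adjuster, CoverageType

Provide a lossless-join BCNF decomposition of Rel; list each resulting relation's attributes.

{Adjuster, CoverageType}; {AgentID, PolicyNo, Premium, Region}; {CoverageType, Premium}

Candidate key of the original relation: {AgentID, PolicyNo}.
{Adjuster, AgentID, CoverageType, PolicyNo, Premium, Region}: {CoverageType} determines {Adjuster, CoverageType} here but is not a superkey — split on CoverageType → Adjuster, giving {Adjuster, CoverageType} and {AgentID, CoverageType, PolicyNo, Premium, Region}.
{Adjuster, CoverageType} has no BCNF violation.
{AgentID, CoverageType, PolicyNo, Premium, Region}: {Premium} determines {CoverageType, Premium} here but is not a superkey — split on Premium → CoverageType, giving {CoverageType, Premium} and {AgentID, PolicyNo, Premium, Region}.
{CoverageType, Premium} has no BCNF violation.
{AgentID, PolicyNo, Premium, Region} has no BCNF violation.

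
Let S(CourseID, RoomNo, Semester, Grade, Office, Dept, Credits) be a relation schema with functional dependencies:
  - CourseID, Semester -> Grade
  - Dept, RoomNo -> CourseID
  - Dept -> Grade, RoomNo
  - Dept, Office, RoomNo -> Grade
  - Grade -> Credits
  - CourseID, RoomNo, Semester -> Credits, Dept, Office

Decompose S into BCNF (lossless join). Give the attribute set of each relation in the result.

Candidate keys of the original relation: {CourseID, RoomNo, Semester}, {Dept, Semester}.
{CourseID, Credits, Dept, Grade, Office, RoomNo, Semester}: {CourseID, Semester} determines {CourseID, Credits, Grade, Semester} here but is not a superkey — split on CourseID, Semester -> Credits, Grade, giving {CourseID, Credits, Grade, Semester} and {CourseID, Dept, Office, RoomNo, Semester}.
{CourseID, Credits, Grade, Semester}: {Grade} determines {Credits, Grade} here but is not a superkey — split on Grade -> Credits, giving {Credits, Grade} and {CourseID, Grade, Semester}.
{Credits, Grade} has no BCNF violation.
{CourseID, Grade, Semester} has no BCNF violation.
{CourseID, Dept, Office, RoomNo, Semester}: {Dept, RoomNo} determines {CourseID, Dept, RoomNo} here but is not a superkey — split on Dept, RoomNo -> CourseID, giving {CourseID, Dept, RoomNo} and {Dept, Office, RoomNo, Semester}.
{CourseID, Dept, RoomNo} has no BCNF violation.
{Dept, Office, RoomNo, Semester}: {Dept} determines {Dept, RoomNo} here but is not a superkey — split on Dept -> RoomNo, giving {Dept, RoomNo} and {Dept, Office, Semester}.
{Dept, RoomNo} has no BCNF violation.
{Dept, Office, Semester} has no BCNF violation.

{CourseID, Dept, RoomNo}; {CourseID, Grade, Semester}; {Credits, Grade}; {Dept, Office, Semester}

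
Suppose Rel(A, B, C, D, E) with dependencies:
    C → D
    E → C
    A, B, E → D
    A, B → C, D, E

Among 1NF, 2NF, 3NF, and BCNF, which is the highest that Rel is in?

2NF

Candidate key: {A, B}. Prime attributes: {A, B}.
For C → D we have {C}⁺ = {C, D}; {C} is not a superkey, so BCNF fails.
C → D has non-prime {D} on the right and a non-superkey on the left, so 3NF fails.
No proper subset of a key has a non-prime attribute in its closure, so there is no partial dependency; 2NF holds.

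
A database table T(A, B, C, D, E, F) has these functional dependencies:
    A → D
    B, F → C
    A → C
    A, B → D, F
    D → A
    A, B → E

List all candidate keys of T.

{A, B}, {B, D}

Attributes never on any right-hand side: {B} — every candidate key must contain it.
Closure of {A, B} is {A, B, C, D, E, F}, the whole schema; {A, B} is a candidate key.
Closure of {B, D} is {A, B, C, D, E, F}, the whole schema; {B, D} is a candidate key.
Any other superkey properly contains one of these, so there are no further candidate keys.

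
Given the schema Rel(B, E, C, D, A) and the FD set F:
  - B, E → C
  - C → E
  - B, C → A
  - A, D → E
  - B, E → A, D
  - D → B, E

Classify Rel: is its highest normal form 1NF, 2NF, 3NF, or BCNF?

3NF

Candidate keys: {B, C}, {B, E}, {D}. Prime attributes: {B, C, D, E}.
For C → E we have {C}⁺ = {C, E}; {C} is not a superkey, so BCNF fails.
But every attribute on its right side ({E}) is prime, and the same holds for every other non-superkey FD, so 3NF still holds.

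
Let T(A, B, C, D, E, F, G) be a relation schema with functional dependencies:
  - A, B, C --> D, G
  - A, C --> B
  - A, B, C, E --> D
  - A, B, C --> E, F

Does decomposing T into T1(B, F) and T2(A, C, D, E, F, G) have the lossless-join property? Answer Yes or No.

No

The shared attributes are {F} and {F}⁺ = {F}.
The closure covers neither T1 nor T2 entirely; the join is not lossless.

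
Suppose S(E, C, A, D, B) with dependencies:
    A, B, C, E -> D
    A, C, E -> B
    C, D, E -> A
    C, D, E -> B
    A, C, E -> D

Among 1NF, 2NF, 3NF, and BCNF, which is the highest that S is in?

BCNF

Candidate keys: {A, C, E}, {C, D, E}. Prime attributes: {A, C, D, E}.
The left-hand side of every FD is a superkey, so BCNF is satisfied.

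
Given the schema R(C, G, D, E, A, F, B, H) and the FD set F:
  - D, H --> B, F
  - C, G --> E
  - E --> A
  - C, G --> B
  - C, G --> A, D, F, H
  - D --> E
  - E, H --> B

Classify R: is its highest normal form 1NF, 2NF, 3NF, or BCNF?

Candidate key: {C, G}. Prime attributes: {C, G}.
For D, H --> B, F we have {D, H}⁺ = {A, B, D, E, F, H}; {D, H} is not a superkey, so BCNF fails.
D, H --> B, F has non-prime {B, F} on the right and a non-superkey on the left, so 3NF fails.
No non-prime attribute depends on a proper subset of any candidate key, so 2NF holds.

2NF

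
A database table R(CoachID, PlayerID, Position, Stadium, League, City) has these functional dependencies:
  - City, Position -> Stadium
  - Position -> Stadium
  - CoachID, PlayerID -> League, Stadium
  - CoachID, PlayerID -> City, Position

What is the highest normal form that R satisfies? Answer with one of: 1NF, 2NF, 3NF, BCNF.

2NF

Candidate key: {CoachID, PlayerID}. Prime attributes: {CoachID, PlayerID}.
City, Position -> Stadium: {City, Position}⁺ = {City, Position, Stadium}, which is not all of the attributes, so the left side is not a superkey — BCNF is violated.
City, Position -> Stadium has non-prime {Stadium} on the right and a non-superkey on the left, so 3NF fails.
No non-prime attribute depends on a proper subset of any candidate key, so 2NF holds.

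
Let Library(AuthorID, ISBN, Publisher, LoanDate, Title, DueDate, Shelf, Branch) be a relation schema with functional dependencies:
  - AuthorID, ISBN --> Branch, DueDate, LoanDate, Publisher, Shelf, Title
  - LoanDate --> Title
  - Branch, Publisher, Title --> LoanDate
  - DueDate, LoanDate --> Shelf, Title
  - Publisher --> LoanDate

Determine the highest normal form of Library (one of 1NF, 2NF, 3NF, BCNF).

2NF

Candidate key: {AuthorID, ISBN}. Prime attributes: {AuthorID, ISBN}.
LoanDate --> Title: {LoanDate}⁺ = {LoanDate, Title}, which is not all of the attributes, so the left side is not a superkey — BCNF is violated.
LoanDate --> Title determines the non-prime attribute {Title} from a non-superkey — 3NF is violated.
No proper subset of a key has a non-prime attribute in its closure, so there is no partial dependency; 2NF holds.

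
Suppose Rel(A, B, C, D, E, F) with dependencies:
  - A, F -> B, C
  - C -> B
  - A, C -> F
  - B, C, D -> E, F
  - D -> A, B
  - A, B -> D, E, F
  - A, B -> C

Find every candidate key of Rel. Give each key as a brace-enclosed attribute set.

{D} is a candidate key since {D}⁺ = {A, B, C, D, E, F} covers every attribute.
{A, B} is a candidate key since {A, B}⁺ = {A, B, C, D, E, F} covers every attribute.
{A, C} is a candidate key since {A, C}⁺ = {A, B, C, D, E, F} covers every attribute.
{A, F} is a candidate key since {A, F}⁺ = {A, B, C, D, E, F} covers every attribute.
Any other superkey properly contains one of these, so there are no further candidate keys.

{A, B}, {A, C}, {A, F}, {D}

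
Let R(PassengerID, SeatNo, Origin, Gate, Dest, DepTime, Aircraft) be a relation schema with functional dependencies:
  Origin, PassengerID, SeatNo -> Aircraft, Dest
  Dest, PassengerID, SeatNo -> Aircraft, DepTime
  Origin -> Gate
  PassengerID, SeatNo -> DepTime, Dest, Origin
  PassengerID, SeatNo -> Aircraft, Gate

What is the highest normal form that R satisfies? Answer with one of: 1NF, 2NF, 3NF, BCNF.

2NF

Candidate key: {PassengerID, SeatNo}. Prime attributes: {PassengerID, SeatNo}.
Origin -> Gate breaks BCNF: {Origin}⁺ = {Gate, Origin}, so {Origin} is not a superkey.
Because {Gate} is non-prime and the left side of Origin -> Gate is not a superkey, the relation is not in 3NF.
No proper subset of a key has a non-prime attribute in its closure, so there is no partial dependency; 2NF holds.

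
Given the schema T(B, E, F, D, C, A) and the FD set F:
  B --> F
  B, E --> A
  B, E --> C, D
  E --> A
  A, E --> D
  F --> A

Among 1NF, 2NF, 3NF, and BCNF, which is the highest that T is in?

Candidate key: {B, E}. Prime attributes: {B, E}.
B --> F: {B}⁺ = {A, B, F}, which is not all of the attributes, so the left side is not a superkey — BCNF is violated.
B --> F determines the non-prime attribute {F} from a non-superkey — 3NF is violated.
The proper key subset {B} of {B, E} determines non-prime {A, F}, so the relation is not even in 2NF.

1NF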